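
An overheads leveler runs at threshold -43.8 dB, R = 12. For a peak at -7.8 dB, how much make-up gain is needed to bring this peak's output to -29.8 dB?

The peak compresses to -43.8 + 36/12 = -40.8 dB.
To reach -29.8 dB requires -29.8 − (-40.8) = 11 dB of make-up.

11 dB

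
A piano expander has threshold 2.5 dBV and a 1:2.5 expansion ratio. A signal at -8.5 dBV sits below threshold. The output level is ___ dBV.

Undershoot = 2.5 − (-8.5) = 11 dB.
At 1:2.5, that expands to 27.5 dB under threshold.
Output = 2.5 − 27.5 = -25 dBV.

-25 dBV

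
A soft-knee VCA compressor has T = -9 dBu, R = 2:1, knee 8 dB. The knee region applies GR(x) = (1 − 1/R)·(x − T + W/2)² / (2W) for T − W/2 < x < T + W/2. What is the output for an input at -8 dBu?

-8.78125 dBu

x − T + W/2 = -8 − (-9) + 4 = 5.
GR = (1 − 1/2) × 5² / 16 = 0.5 × 25 / 16 = 0.78125 dB.
Output = -8 − 0.78125 = -8.78125 dBu.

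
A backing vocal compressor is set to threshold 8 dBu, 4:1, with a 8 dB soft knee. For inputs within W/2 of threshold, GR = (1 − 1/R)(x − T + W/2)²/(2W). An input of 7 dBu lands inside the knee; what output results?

6.578125 dBu

x − T + W/2 = 7 − 8 + 4 = 3.
GR = (1 − 1/4) × 3² / 16 = 0.75 × 9 / 16 = 0.421875 dB.
Output = 7 − 0.421875 = 6.578125 dBu.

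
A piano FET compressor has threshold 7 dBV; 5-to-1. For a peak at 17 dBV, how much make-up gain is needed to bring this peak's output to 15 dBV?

6 dB

Overshoot 10 dB → 10/5 = 2 dB after compression, so the compressed level is 7 + 2 = 9 dBV.
Make-up = target − compressed = 15 − 9 = 6 dB.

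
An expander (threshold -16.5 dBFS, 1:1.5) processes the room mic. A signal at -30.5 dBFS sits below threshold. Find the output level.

Undershoot = (-16.5) − (-30.5) = 14 dB.
At 1:1.5, that expands to 21 dB under threshold.
Output = -16.5 − 21 = -37.5 dBFS.

-37.5 dBFS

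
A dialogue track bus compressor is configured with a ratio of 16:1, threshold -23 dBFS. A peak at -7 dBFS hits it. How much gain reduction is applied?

-7 dBFS exceeds the threshold by 16 dB.
After 16:1 compression the overshoot becomes 16/16 = 1 dB.
GR = overshoot in − overshoot out = 16 − 1 = 15 dB.

15 dB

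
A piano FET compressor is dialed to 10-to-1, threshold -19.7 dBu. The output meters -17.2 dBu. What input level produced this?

That's 2.5 dB above the -19.7 dBu threshold.
Before 10:1 compression the overshoot was 2.5 × 10 = 25 dB, so input = -19.7 + 25 = 5.3 dBu.

5.3 dBu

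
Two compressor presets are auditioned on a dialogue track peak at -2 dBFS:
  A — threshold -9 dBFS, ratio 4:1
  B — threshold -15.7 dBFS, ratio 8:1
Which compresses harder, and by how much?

A: overshoot 7 dB → output overshoot 1.75 dB → GR 5.25 dB.
B: overshoot 13.7 dB → output overshoot 1.7125 dB → GR 11.9875 dB.
B applies 6.7375 dB more gain reduction.

B, by 6.7375 dB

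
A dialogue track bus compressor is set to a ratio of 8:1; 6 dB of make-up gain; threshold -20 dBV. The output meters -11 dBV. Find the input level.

4 dBV

Stripping the +6 dB make-up gives -17 dBV at the gain stage.
The compressed level sits -17 − (-20) = 3 dB over threshold.
Before 8:1 compression the overshoot was 3 × 8 = 24 dB, so input = -20 + 24 = 4 dBV.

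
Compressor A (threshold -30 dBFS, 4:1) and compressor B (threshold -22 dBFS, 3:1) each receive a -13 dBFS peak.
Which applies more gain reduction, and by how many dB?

A: overshoot 17 dB → output overshoot 4.25 dB → GR 12.75 dB.
B: overshoot 9 dB → output overshoot 3 dB → GR 6 dB.
Difference: 6.75 dB in favour of A.

A, by 6.75 dB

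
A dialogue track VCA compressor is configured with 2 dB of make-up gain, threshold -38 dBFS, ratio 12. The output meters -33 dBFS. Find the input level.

Before make-up, the level was -33 − 2 = -35 dBFS.
That's 3 dB above the -38 dBFS threshold.
Before 12:1 compression the overshoot was 3 × 12 = 36 dB, so input = -38 + 36 = -2 dBFS.

-2 dBFS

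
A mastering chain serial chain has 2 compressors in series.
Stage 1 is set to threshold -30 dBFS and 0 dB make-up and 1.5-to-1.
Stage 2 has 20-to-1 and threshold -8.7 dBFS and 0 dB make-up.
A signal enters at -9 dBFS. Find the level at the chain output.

Stage 1: overshoot 21 dB → 21/1.5 = 14 dB → -16 dBFS.
Stage 2: -16 dBFS is at or below the -8.7 dBFS threshold — no compression; output -16 dBFS.

-16 dBFS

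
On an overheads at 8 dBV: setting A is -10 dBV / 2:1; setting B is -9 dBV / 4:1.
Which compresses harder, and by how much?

A: 18 dB over, compressed to 9 dB over, so 9 dB of GR.
B: 17 dB over, compressed to 4.25 dB over, so 12.75 dB of GR.
B applies 3.75 dB more gain reduction.

B, by 3.75 dB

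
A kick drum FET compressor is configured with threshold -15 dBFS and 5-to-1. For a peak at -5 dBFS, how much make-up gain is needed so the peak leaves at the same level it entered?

Without make-up, output = threshold + overshoot/5 = -15 + 2 = -13 dBFS.
Gap to target: 8 dB.

8 dB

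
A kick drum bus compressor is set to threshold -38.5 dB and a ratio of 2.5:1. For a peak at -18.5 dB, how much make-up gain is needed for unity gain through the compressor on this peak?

Without make-up, output = threshold + overshoot/2.5 = -38.5 + 8 = -30.5 dB.
Gap to target: 12 dB.

12 dB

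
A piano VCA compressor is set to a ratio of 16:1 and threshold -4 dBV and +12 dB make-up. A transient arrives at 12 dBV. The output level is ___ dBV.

The input is 16 dB above the -4 dBV threshold.
16:1 compression reduces that to 16/16 = 1 dB over.
Output = -4 + 1 = -3 dBV; make-up adds 12 dB, giving 9 dBV.

9 dBV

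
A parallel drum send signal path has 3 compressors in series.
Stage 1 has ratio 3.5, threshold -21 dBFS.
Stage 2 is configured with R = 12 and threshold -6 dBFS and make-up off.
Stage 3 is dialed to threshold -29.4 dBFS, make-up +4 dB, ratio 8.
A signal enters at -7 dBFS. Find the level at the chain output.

-23.85 dBFS

Stage 1: overshoot 14 dB → 14/3.5 = 4 dB → -17 dBFS.
Stage 2: -17 dBFS is at or below the -6 dBFS threshold — no compression; output -17 dBFS.
Stage 3: -17 dBFS is 12.4 dB over -29.4 dBFS; at 8:1 that becomes 1.55 dB over, giving -27.85 dBFS; +4 dB make-up → -23.85 dBFS.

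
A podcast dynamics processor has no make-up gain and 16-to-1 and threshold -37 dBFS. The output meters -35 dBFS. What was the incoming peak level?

-5 dBFS

Post-compression overshoot = -35 − (-37) = 2 dB.
Input overshoot = R × output overshoot = 32 dB → input = -37 + 32 = -5 dBFS.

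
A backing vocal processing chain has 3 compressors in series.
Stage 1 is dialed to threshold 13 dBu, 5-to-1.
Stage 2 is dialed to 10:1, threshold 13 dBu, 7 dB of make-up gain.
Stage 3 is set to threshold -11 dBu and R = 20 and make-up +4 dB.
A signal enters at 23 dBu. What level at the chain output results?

-5.44 dBu

Stage 1: 10 dB above 13 dBu, reduced 5:1 to 2 dB above → 15 dBu.
Stage 2: overshoot 2 dB → 2/10 = 0.2 dB → 13.2 dBu; +7 dB make-up → 20.2 dBu.
Stage 3: overshoot 31.2 dB → 31.2/20 = 1.56 dB → -9.44 dBu; +4 dB make-up → -5.44 dBu.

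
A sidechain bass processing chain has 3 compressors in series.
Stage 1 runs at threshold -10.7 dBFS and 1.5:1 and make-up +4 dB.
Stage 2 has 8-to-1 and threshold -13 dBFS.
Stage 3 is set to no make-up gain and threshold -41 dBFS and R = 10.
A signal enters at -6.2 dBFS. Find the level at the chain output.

-38.08375 dBFS

Stage 1: -6.2 dBFS is 4.5 dB over -10.7 dBFS; at 1.5:1 that becomes 3 dB over, giving -7.7 dBFS; +4 dB make-up → -3.7 dBFS.
Stage 2: 9.3 dB above -13 dBFS, reduced 8:1 to 1.1625 dB above → -11.8375 dBFS.
Stage 3: overshoot 29.1625 dB → 29.1625/10 = 2.91625 dB → -38.08375 dBFS.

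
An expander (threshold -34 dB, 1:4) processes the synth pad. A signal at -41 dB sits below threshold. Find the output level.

-62 dB

Undershoot = (-34) − (-41) = 7 dB.
At 1:4, that expands to 28 dB under threshold.
Output = -34 − 28 = -62 dB.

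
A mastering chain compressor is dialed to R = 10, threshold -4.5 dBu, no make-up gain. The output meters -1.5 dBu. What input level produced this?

The compressed level sits -1.5 − (-4.5) = 3 dB over threshold.
Before 10:1 compression the overshoot was 3 × 10 = 30 dB, so input = -4.5 + 30 = 25.5 dBu.

25.5 dBu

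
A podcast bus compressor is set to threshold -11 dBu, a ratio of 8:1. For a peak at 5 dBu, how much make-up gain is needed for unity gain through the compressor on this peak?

Without make-up, output = threshold + overshoot/8 = -11 + 2 = -9 dBu.
Gap to target: 14 dB.

14 dB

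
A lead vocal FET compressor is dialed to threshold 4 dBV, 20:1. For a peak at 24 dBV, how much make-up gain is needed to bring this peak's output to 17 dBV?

12 dB

The peak compresses to 4 + 20/20 = 5 dBV.
To reach 17 dBV requires 17 − 5 = 12 dB of make-up.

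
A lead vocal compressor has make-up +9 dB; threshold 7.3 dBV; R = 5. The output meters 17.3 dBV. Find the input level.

Before make-up, the level was 17.3 − 9 = 8.3 dBV.
That's 1 dB above the 7.3 dBV threshold.
Before 5:1 compression the overshoot was 1 × 5 = 5 dB, so input = 7.3 + 5 = 12.3 dBV.

12.3 dBV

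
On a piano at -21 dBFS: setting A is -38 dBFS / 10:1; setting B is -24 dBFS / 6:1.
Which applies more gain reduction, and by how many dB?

A: 17 dB over, compressed to 1.7 dB over, so 15.3 dB of GR.
B: 3 dB over, compressed to 0.5 dB over, so 2.5 dB of GR.
A applies 12.8 dB more gain reduction.

A, by 12.8 dB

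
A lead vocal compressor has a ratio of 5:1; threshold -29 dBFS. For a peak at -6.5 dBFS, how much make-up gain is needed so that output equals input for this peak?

18 dB

The peak compresses to -29 + 22.5/5 = -24.5 dBFS.
To reach -6.5 dBFS requires -6.5 − (-24.5) = 18 dB of make-up.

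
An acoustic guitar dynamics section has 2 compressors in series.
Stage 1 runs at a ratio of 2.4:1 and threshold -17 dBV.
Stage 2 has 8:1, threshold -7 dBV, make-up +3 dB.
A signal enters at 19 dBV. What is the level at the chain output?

Stage 1: 19 dBV is 36 dB over -17 dBV; at 2.4:1 that becomes 15 dB over, giving -2 dBV.
Stage 2: 5 dB above -7 dBV, reduced 8:1 to 0.625 dB above → -6.375 dBV; +3 dB make-up → -3.375 dBV.

-3.375 dBV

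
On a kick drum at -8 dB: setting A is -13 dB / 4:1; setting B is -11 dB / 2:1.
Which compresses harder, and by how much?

A: 5 dB over, compressed to 1.25 dB over, so 3.75 dB of GR.
B: 3 dB over, compressed to 1.5 dB over, so 1.5 dB of GR.
A reduces 2.25 dB more.

A, by 2.25 dB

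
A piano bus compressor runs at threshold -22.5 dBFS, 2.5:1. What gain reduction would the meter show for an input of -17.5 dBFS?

3 dB

The signal is 5 dB above threshold.
At 2.5:1, output sits 5/2.5 = 2 dB above threshold.
So the signal is attenuated by 5 − 2 = 3 dB.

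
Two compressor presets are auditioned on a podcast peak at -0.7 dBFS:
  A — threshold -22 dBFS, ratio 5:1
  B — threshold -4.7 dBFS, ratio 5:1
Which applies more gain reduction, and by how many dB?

A: GR = 21.3 − 21.3/5 = 17.04 dB.
B: GR = 4 − 4/5 = 3.2 dB.
A reduces 13.84 dB more.

A, by 13.84 dB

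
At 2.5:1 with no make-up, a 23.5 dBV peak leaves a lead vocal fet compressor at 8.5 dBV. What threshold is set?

Let T be the threshold. Output overshoot = (input overshoot)/R, so 8.5 − T = (23.5 − T)/2.5.
2.5·(8.5 − T) = 23.5 − T → 1.5·T = 21.25 − 23.5 = -2.25.
T = -2.25/1.5 = -1.5 dBV.

-1.5 dBV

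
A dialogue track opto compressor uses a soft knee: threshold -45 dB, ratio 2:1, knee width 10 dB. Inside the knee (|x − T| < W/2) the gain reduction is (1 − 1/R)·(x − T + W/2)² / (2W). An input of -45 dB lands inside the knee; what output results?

x − T + W/2 = -45 − (-45) + 5 = 5.
GR = (1 − 1/2) × 5² / 20 = 0.5 × 25 / 20 = 0.625 dB.
Output = -45 − 0.625 = -45.625 dB.

-45.625 dB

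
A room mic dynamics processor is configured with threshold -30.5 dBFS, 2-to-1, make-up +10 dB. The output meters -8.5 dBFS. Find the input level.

Before make-up, the level was -8.5 − 10 = -18.5 dBFS.
Post-compression overshoot = -18.5 − (-30.5) = 12 dB.
Before 2:1 compression the overshoot was 12 × 2 = 24 dB, so input = -30.5 + 24 = -6.5 dBFS.

-6.5 dBFS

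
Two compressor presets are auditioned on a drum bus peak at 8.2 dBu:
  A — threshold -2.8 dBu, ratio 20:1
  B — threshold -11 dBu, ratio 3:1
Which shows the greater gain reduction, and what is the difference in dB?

B, by 2.35 dB

A: GR = 11 − 11/20 = 10.45 dB.
B: GR = 19.2 − 19.2/3 = 12.8 dB.
Difference: 2.35 dB in favour of B.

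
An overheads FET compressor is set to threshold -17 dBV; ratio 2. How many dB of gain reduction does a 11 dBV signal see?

14 dB

The signal is 28 dB above threshold.
After 2:1 compression the overshoot becomes 28/2 = 14 dB.
So the signal is attenuated by 28 − 14 = 14 dB.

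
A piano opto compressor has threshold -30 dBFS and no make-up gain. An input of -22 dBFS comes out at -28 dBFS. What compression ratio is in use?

4:1

Input overshoot = -22 − (-30) = 8 dB; output overshoot = -28 − (-30) = 2 dB.
Ratio = 8 / 2 = 4.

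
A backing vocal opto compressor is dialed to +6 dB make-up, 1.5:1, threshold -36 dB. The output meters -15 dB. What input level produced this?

-13.5 dB

Stripping the +6 dB make-up gives -21 dB at the gain stage.
That's 15 dB above the -36 dB threshold.
Input overshoot = R × output overshoot = 22.5 dB → input = -36 + 22.5 = -13.5 dB.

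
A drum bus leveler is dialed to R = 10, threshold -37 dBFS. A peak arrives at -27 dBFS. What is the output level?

-27 dBFS sits 10 dB over threshold.
The 10 dB excess becomes 1 dB after 10:1 reduction.
So the level is -37 + 1 = -36 dBFS.

-36 dBFS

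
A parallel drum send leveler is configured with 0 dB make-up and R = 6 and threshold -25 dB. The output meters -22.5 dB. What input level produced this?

That's 2.5 dB above the -25 dB threshold.
Undo the ratio: input overshoot = 2.5 × 6 = 15 dB, giving input = -10 dB.

-10 dB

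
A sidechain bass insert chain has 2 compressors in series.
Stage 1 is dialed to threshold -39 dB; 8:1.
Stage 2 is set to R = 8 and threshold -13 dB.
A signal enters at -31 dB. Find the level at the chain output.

-38 dB

Stage 1: overshoot 8 dB → 8/8 = 1 dB → -38 dB.
Stage 2: below threshold (-38 ≤ -13); passes unchanged; output -38 dB.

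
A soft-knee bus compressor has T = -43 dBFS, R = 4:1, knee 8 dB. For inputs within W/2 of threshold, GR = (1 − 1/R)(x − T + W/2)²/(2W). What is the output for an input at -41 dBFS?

x − T + W/2 = -41 − (-43) + 4 = 6.
GR = (1 − 1/4) × 6² / 16 = 0.75 × 36 / 16 = 1.6875 dB.
Output = -41 − 1.6875 = -42.6875 dBFS.

-42.6875 dBFS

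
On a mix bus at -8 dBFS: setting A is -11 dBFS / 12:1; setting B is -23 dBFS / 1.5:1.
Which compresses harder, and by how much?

A: 3 dB over, compressed to 0.25 dB over, so 2.75 dB of GR.
B: 15 dB over, compressed to 10 dB over, so 5 dB of GR.
B reduces 2.25 dB more.

B, by 2.25 dB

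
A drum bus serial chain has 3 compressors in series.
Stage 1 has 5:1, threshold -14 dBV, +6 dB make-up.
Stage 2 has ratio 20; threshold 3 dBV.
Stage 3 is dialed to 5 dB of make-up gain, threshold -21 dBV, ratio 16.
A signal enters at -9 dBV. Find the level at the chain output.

-15.125 dBV

Stage 1: overshoot 5 dB → 5/5 = 1 dB → -13 dBV; +6 dB make-up → -7 dBV.
Stage 2: below threshold (-7 ≤ 3); passes unchanged; output -7 dBV.
Stage 3: 14 dB above -21 dBV, reduced 16:1 to 0.875 dB above → -20.125 dBV; +5 dB make-up → -15.125 dBV.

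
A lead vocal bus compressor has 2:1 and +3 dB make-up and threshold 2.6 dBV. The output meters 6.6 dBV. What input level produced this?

4.6 dBV

Before make-up, the level was 6.6 − 3 = 3.6 dBV.
Post-compression overshoot = 3.6 − 2.6 = 1 dB.
Before 2:1 compression the overshoot was 1 × 2 = 2 dB, so input = 2.6 + 2 = 4.6 dBV.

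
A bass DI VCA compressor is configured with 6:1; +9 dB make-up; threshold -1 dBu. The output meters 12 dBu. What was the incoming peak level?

Remove make-up: 12 − 9 = 3 dBu.
That's 4 dB above the -1 dBu threshold.
Input overshoot = R × output overshoot = 24 dB → input = -1 + 24 = 23 dBu.

23 dBu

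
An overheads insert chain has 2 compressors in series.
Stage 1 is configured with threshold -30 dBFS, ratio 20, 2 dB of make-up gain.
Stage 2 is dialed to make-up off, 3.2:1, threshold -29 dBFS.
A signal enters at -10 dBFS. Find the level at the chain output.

-28.375 dBFS

Stage 1: 20 dB above -30 dBFS, reduced 20:1 to 1 dB above → -29 dBFS; +2 dB make-up → -27 dBFS.
Stage 2: -27 dBFS is 2 dB over -29 dBFS; at 3.2:1 that becomes 0.625 dB over, giving -28.375 dBFS.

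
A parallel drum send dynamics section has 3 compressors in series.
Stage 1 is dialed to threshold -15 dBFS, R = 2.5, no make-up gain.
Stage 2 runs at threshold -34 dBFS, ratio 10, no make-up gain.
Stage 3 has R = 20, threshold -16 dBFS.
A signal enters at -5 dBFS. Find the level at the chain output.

-31.7 dBFS

Stage 1: overshoot 10 dB → 10/2.5 = 4 dB → -11 dBFS.
Stage 2: -11 dBFS is 23 dB over -34 dBFS; at 10:1 that becomes 2.3 dB over, giving -31.7 dBFS.
Stage 3: -31.7 dBFS ≤ -16 dBFS, so stage 3 doesn't engage; output -31.7 dBFS.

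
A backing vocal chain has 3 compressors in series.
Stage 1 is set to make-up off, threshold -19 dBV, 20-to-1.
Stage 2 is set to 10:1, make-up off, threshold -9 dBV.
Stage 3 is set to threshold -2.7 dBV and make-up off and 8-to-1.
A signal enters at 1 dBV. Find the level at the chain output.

-18 dBV

Stage 1: 20 dB above -19 dBV, reduced 20:1 to 1 dB above → -18 dBV.
Stage 2: -18 dBV is at or below the -9 dBV threshold — no compression; output -18 dBV.
Stage 3: below threshold (-18 ≤ -2.7); passes unchanged; output -18 dBV.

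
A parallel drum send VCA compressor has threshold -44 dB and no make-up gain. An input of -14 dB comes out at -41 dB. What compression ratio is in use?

10:1

Input overshoot = -14 − (-44) = 30 dB; output overshoot = -41 − (-44) = 3 dB.
Ratio = 30 / 3 = 10.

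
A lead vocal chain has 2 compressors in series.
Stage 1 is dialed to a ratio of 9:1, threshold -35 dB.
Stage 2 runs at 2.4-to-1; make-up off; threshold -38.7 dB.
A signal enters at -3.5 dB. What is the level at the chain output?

-35.7 dB

Stage 1: -3.5 dB is 31.5 dB over -35 dB; at 9:1 that becomes 3.5 dB over, giving -31.5 dB.
Stage 2: -31.5 dB is 7.2 dB over -38.7 dB; at 2.4:1 that becomes 3 dB over, giving -35.7 dB.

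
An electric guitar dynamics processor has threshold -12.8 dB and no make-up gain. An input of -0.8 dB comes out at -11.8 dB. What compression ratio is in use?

Input overshoot = -0.8 − (-12.8) = 12 dB; output overshoot = -11.8 − (-12.8) = 1 dB.
Ratio = 12 / 1 = 12.

12:1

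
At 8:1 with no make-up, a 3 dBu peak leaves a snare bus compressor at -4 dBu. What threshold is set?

-5 dBu

Input is 8 dB above T (since output overshoot × R = input overshoot: (-4 − T)·8 = 3 − T gives T = -5 dBu).
Check: -5 + (3 − (-5))/8 = -5 + 1 = -4 dBu. ✓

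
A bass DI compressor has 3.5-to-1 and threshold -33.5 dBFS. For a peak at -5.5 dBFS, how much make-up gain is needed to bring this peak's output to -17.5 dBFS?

8 dB

Overshoot 28 dB → 28/3.5 = 8 dB after compression, so the compressed level is -33.5 + 8 = -25.5 dBFS.
Make-up = target − compressed = -17.5 − (-25.5) = 8 dB.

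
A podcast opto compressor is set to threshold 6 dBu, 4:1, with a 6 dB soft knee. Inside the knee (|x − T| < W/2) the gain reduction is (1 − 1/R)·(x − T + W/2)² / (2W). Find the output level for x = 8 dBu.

x − T + W/2 = 8 − 6 + 3 = 5.
GR = (1 − 1/4) × 5² / 12 = 0.75 × 25 / 12 = 1.5625 dB.
Output = 8 − 1.5625 = 6.4375 dBu.

6.4375 dBu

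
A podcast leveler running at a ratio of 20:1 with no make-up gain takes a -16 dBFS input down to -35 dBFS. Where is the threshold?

-36 dBFS

Input is 20 dB above T (since output overshoot × R = input overshoot: (-35 − T)·20 = -16 − T gives T = -36 dBFS).
Check: -36 + (-16 − (-36))/20 = -36 + 1 = -35 dBFS. ✓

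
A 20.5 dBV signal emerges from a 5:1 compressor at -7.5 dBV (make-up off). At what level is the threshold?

-14.5 dBV

Input is 35 dB above T (since output overshoot × R = input overshoot: (-7.5 − T)·5 = 20.5 − T gives T = -14.5 dBV).
Check: -14.5 + (20.5 − (-14.5))/5 = -14.5 + 7 = -7.5 dBV. ✓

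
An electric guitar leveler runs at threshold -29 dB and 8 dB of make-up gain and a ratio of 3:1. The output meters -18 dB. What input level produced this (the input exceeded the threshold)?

Before make-up, the level was -18 − 8 = -26 dB.
Post-compression overshoot = -26 − (-29) = 3 dB.
Input overshoot = R × output overshoot = 9 dB → input = -29 + 9 = -20 dB.

-20 dB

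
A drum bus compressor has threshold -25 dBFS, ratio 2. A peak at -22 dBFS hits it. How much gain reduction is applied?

1.5 dB

Overshoot = -22 − (-25) = 3 dB.
After 2:1 compression the overshoot becomes 3/2 = 1.5 dB.
GR = overshoot in − overshoot out = 3 − 1.5 = 1.5 dB.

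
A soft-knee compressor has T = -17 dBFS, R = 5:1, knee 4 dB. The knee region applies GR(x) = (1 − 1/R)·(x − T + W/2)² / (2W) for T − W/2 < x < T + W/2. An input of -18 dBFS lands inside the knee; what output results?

-18.1 dBFS

x − T + W/2 = -18 − (-17) + 2 = 1.
GR = (1 − 1/5) × 1² / 8 = 0.8 × 1 / 8 = 0.1 dB.
Output = -18 − 0.1 = -18.1 dBFS.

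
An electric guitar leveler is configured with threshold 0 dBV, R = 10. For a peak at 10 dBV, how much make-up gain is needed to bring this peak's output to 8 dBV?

7 dB

The peak compresses to 0 + 10/10 = 1 dBV.
To reach 8 dBV requires 8 − 1 = 7 dB of make-up.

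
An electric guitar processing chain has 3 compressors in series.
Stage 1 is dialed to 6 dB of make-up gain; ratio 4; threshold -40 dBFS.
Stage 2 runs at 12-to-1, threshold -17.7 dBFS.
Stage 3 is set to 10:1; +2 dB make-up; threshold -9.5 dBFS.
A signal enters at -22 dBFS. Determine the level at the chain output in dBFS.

Stage 1: -22 dBFS is 18 dB over -40 dBFS; at 4:1 that becomes 4.5 dB over, giving -35.5 dBFS; +6 dB make-up → -29.5 dBFS.
Stage 2: -29.5 dBFS is at or below the -17.7 dBFS threshold — no compression; output -29.5 dBFS.
Stage 3: below threshold (-29.5 ≤ -9.5); passes unchanged; make-up brings it to -27.5 dBFS.

-27.5 dBFS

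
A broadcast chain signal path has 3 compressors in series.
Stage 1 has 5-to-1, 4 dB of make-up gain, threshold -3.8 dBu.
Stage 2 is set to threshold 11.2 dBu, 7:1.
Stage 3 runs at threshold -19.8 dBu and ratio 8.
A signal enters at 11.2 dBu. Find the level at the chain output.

Stage 1: 11.2 dBu is 15 dB over -3.8 dBu; at 5:1 that becomes 3 dB over, giving -0.8 dBu; +4 dB make-up → 3.2 dBu.
Stage 2: 3.2 dBu ≤ 11.2 dBu, so stage 2 doesn't engage; output 3.2 dBu.
Stage 3: 3.2 dBu is 23 dB over -19.8 dBu; at 8:1 that becomes 2.875 dB over, giving -16.925 dBu.

-16.925 dBu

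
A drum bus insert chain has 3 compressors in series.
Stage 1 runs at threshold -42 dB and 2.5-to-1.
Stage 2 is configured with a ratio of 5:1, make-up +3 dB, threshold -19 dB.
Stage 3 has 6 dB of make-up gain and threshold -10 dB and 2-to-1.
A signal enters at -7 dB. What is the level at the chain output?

-19 dB

Stage 1: -7 dB is 35 dB over -42 dB; at 2.5:1 that becomes 14 dB over, giving -28 dB.
Stage 2: -28 dB is at or below the -19 dB threshold — no compression; make-up brings it to -25 dB.
Stage 3: -25 dB ≤ -10 dB, so stage 3 doesn't engage; make-up brings it to -19 dB.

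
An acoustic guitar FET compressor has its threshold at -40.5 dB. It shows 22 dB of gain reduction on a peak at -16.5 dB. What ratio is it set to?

12:1

Input overshoot = -16.5 − (-40.5) = 24 dB.
Output overshoot = 24 − 22 = 2 dB.
Ratio = input overshoot / output overshoot = 24 / 2 = 12.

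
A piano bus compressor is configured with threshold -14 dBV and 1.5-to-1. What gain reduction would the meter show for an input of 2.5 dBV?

Overshoot = 2.5 − (-14) = 16.5 dB.
After 1.5:1 compression the overshoot becomes 16.5/1.5 = 11 dB.
GR = overshoot in − overshoot out = 16.5 − 11 = 5.5 dB.

5.5 dB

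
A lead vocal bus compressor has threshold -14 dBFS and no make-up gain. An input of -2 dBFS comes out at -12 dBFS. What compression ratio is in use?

Input overshoot = -2 − (-14) = 12 dB; output overshoot = -12 − (-14) = 2 dB.
Ratio = 12 / 2 = 6.

6:1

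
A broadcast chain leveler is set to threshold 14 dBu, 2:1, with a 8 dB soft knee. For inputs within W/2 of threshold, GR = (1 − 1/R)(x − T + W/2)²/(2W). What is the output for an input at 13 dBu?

12.71875 dBu

x − T + W/2 = 13 − 14 + 4 = 3.
GR = (1 − 1/2) × 3² / 16 = 0.5 × 9 / 16 = 0.28125 dB.
Output = 13 − 0.28125 = 12.71875 dBu.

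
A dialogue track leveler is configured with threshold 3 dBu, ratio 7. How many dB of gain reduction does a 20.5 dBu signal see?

15 dB

Overshoot = 20.5 − 3 = 17.5 dB.
At 7:1, output sits 17.5/7 = 2.5 dB above threshold.
Gain reduction = 17.5 − 2.5 = 15 dB.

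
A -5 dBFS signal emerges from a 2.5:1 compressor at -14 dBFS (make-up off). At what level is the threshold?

Let T be the threshold. Output overshoot = (input overshoot)/R, so -14 − T = (-5 − T)/2.5.
2.5·(-14 − T) = -5 − T → 1.5·T = -35 − (-5) = -30.
T = -30/1.5 = -20 dBFS.

-20 dBFS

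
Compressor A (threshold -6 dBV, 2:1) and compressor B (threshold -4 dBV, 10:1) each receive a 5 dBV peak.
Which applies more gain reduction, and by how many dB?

B, by 2.6 dB

A: GR = 11 − 11/2 = 5.5 dB.
B: GR = 9 − 9/10 = 8.1 dB.
B reduces 2.6 dB more.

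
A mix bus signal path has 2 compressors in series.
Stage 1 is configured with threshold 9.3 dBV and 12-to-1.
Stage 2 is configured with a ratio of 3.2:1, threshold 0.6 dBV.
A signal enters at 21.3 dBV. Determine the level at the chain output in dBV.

Stage 1: 12 dB above 9.3 dBV, reduced 12:1 to 1 dB above → 10.3 dBV.
Stage 2: 10.3 dBV is 9.7 dB over 0.6 dBV; at 3.2:1 that becomes 3.03125 dB over, giving 3.63125 dBV.

3.63125 dBV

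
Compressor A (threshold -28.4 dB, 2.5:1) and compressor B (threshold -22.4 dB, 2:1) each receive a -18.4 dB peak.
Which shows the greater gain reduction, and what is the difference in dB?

A: GR = 10 − 10/2.5 = 6 dB.
B: GR = 4 − 4/2 = 2 dB.
A applies 4 dB more gain reduction.

A, by 4 dB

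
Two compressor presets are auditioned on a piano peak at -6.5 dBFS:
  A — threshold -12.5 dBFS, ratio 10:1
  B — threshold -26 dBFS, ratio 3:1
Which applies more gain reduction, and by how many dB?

B, by 7.6 dB

A: 6 dB over, compressed to 0.6 dB over, so 5.4 dB of GR.
B: 19.5 dB over, compressed to 6.5 dB over, so 13 dB of GR.
Difference: 7.6 dB in favour of B.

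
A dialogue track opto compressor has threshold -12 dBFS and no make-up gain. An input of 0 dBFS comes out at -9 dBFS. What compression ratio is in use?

4:1

Input overshoot = 0 − (-12) = 12 dB; output overshoot = -9 − (-12) = 3 dB.
Ratio = 12 / 3 = 4.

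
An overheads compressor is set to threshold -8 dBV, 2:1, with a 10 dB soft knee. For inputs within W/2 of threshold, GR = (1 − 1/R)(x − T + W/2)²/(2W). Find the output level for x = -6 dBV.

x − T + W/2 = -6 − (-8) + 5 = 7.
GR = (1 − 1/2) × 7² / 20 = 0.5 × 49 / 20 = 1.225 dB.
Output = -6 − 1.225 = -7.225 dBV.

-7.225 dBV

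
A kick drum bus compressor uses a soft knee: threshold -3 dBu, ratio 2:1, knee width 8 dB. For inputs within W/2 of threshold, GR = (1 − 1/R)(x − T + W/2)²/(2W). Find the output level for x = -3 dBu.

-3.5 dBu

x − T + W/2 = -3 − (-3) + 4 = 4.
GR = (1 − 1/2) × 4² / 16 = 0.5 × 16 / 16 = 0.5 dB.
Output = -3 − 0.5 = -3.5 dBu.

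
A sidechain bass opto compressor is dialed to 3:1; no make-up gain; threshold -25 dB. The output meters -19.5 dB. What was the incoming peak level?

-8.5 dB

The compressed level sits -19.5 − (-25) = 5.5 dB over threshold.
Input overshoot = R × output overshoot = 16.5 dB → input = -25 + 16.5 = -8.5 dB.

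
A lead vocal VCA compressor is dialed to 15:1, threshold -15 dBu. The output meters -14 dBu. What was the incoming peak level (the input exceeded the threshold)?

The compressed level sits -14 − (-15) = 1 dB over threshold.
Before 15:1 compression the overshoot was 1 × 15 = 15 dB, so input = -15 + 15 = 0 dBu.

0 dBu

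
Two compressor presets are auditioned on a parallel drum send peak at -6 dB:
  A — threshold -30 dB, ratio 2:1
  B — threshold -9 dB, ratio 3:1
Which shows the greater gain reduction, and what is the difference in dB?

A, by 10 dB

A: GR = 24 − 24/2 = 12 dB.
B: GR = 3 − 3/3 = 2 dB.
A applies 10 dB more gain reduction.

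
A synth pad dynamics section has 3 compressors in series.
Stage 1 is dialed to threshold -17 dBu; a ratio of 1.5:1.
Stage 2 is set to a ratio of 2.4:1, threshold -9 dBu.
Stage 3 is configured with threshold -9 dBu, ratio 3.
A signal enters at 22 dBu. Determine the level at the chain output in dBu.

-6.5 dBu

Stage 1: 39 dB above -17 dBu, reduced 1.5:1 to 26 dB above → 9 dBu.
Stage 2: 18 dB above -9 dBu, reduced 2.4:1 to 7.5 dB above → -1.5 dBu.
Stage 3: overshoot 7.5 dB → 7.5/3 = 2.5 dB → -6.5 dBu.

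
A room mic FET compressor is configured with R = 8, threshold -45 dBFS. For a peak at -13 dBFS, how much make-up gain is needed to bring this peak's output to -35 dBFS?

6 dB

The peak compresses to -45 + 32/8 = -41 dBFS.
To reach -35 dBFS requires -35 − (-41) = 6 dB of make-up.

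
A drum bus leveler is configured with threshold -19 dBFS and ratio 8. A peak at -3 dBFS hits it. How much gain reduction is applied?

The signal is 16 dB above threshold.
A 8:1 ratio leaves 2 dB of that excess.
So the signal is attenuated by 16 − 2 = 14 dB.

14 dB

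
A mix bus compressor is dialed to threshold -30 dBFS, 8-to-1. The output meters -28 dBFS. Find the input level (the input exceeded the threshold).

-14 dBFS

The compressed level sits -28 − (-30) = 2 dB over threshold.
Input overshoot = R × output overshoot = 16 dB → input = -30 + 16 = -14 dBFS.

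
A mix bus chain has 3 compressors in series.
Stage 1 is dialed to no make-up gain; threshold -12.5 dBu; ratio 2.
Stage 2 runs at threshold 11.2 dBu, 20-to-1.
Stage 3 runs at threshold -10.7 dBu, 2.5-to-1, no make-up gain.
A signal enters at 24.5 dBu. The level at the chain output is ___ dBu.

-4.02 dBu

Stage 1: 37 dB above -12.5 dBu, reduced 2:1 to 18.5 dB above → 6 dBu.
Stage 2: 6 dBu is at or below the 11.2 dBu threshold — no compression; output 6 dBu.
Stage 3: 16.7 dB above -10.7 dBu, reduced 2.5:1 to 6.68 dB above → -4.02 dBu.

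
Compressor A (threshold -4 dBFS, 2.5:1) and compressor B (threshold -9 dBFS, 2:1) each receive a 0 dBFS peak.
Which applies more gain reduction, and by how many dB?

B, by 2.1 dB

A: GR = 4 − 4/2.5 = 2.4 dB.
B: GR = 9 − 9/2 = 4.5 dB.
B reduces 2.1 dB more.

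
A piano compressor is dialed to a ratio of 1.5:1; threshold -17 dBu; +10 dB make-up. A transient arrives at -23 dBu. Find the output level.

-23 dBu is 6 dB below the -17 dBu threshold, so no gain reduction is applied.
Make-up gain adds 10 dB: -23 + 10 = -13 dBu.

-13 dBu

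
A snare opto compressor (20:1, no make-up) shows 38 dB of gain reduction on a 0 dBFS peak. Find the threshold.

-40 dBFS

Gain reduction = 0 − (-38) = 38 dB; output overshoot = GR / (R − 1) = 38 / 19 = 2 dB.
Threshold = output − output overshoot = -38 − 2 = -40 dBFS.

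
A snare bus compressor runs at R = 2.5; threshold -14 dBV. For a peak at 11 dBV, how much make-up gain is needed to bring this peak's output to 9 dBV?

Without make-up, output = threshold + overshoot/2.5 = -14 + 10 = -4 dBV.
Gap to target: 13 dB.

13 dB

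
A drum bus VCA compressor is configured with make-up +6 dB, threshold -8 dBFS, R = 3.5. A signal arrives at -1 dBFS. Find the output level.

Overshoot: -1 − (-8) = 7 dB.
3.5:1 compression reduces that to 7/3.5 = 2 dB over.
That puts the output at -6 dBFS; make-up adds 6 dB, giving 0 dBFS.

0 dBFS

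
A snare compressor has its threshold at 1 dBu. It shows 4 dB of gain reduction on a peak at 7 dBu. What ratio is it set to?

Input overshoot = 7 − 1 = 6 dB.
Output overshoot = 6 − 4 = 2 dB.
Ratio = input overshoot / output overshoot = 6 / 2 = 3.

3:1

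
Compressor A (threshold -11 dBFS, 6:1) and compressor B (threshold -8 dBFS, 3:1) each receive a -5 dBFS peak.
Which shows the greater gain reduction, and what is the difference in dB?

A: 6 dB over, compressed to 1 dB over, so 5 dB of GR.
B: 3 dB over, compressed to 1 dB over, so 2 dB of GR.
A applies 3 dB more gain reduction.

A, by 3 dB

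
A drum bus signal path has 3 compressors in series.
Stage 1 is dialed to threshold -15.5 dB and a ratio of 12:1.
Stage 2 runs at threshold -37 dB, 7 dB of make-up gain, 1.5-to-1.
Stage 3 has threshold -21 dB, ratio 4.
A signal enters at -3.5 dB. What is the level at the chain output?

Stage 1: -3.5 dB is 12 dB over -15.5 dB; at 12:1 that becomes 1 dB over, giving -14.5 dB.
Stage 2: -14.5 dB is 22.5 dB over -37 dB; at 1.5:1 that becomes 15 dB over, giving -22 dB; +7 dB make-up → -15 dB.
Stage 3: 6 dB above -21 dB, reduced 4:1 to 1.5 dB above → -19.5 dB.

-19.5 dB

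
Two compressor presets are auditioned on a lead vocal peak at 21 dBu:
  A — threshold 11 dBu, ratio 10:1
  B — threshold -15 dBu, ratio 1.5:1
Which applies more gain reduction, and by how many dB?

A: overshoot 10 dB → output overshoot 1 dB → GR 9 dB.
B: overshoot 36 dB → output overshoot 24 dB → GR 12 dB.
B reduces 3 dB more.

B, by 3 dB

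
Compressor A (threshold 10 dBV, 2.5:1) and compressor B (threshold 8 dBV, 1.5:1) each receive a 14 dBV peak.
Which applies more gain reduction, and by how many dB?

A, by 0.4 dB

A: 4 dB over, compressed to 1.6 dB over, so 2.4 dB of GR.
B: 6 dB over, compressed to 4 dB over, so 2 dB of GR.
A reduces 0.4 dB more.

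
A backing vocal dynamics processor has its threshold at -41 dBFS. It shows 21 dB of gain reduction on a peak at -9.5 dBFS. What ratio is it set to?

Input overshoot = -9.5 − (-41) = 31.5 dB.
Output overshoot = 31.5 − 21 = 10.5 dB.
Ratio = input overshoot / output overshoot = 31.5 / 10.5 = 3.

3:1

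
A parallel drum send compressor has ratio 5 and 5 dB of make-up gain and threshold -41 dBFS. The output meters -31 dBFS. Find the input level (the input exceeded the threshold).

-16 dBFS

Stripping the +5 dB make-up gives -36 dBFS at the gain stage.
The compressed level sits -36 − (-41) = 5 dB over threshold.
Undo the ratio: input overshoot = 5 × 5 = 25 dB, giving input = -16 dBFS.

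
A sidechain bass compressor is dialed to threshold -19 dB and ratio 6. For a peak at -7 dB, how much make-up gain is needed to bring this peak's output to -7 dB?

10 dB

Without make-up, output = threshold + overshoot/6 = -19 + 2 = -17 dB.
Gap to target: 10 dB.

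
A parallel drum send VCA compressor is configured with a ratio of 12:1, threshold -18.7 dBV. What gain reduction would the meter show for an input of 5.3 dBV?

5.3 dBV exceeds the threshold by 24 dB.
At 12:1, output sits 24/12 = 2 dB above threshold.
GR = overshoot in − overshoot out = 24 − 2 = 22 dB.

22 dB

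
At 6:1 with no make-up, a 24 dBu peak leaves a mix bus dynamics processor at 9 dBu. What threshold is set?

6 dBu

Gain reduction = 24 − 9 = 15 dB; output overshoot = GR / (R − 1) = 15 / 5 = 3 dB.
Threshold = output − output overshoot = 9 − 3 = 6 dBu.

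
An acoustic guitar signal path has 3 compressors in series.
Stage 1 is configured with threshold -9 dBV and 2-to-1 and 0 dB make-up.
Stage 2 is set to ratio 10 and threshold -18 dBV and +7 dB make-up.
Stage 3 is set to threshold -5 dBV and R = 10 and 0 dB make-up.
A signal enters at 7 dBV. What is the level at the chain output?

-9.3 dBV

Stage 1: overshoot 16 dB → 16/2 = 8 dB → -1 dBV.
Stage 2: -1 dBV is 17 dB over -18 dBV; at 10:1 that becomes 1.7 dB over, giving -16.3 dBV; +7 dB make-up → -9.3 dBV.
Stage 3: -9.3 dBV ≤ -5 dBV, so stage 3 doesn't engage; output -9.3 dBV.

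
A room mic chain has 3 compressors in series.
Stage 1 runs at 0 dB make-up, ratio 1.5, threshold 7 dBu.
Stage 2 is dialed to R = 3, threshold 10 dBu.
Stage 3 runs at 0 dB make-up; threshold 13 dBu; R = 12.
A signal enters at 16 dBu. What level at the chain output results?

11 dBu

Stage 1: 16 dBu is 9 dB over 7 dBu; at 1.5:1 that becomes 6 dB over, giving 13 dBu.
Stage 2: 3 dB above 10 dBu, reduced 3:1 to 1 dB above → 11 dBu.
Stage 3: below threshold (11 ≤ 13); passes unchanged; output 11 dBu.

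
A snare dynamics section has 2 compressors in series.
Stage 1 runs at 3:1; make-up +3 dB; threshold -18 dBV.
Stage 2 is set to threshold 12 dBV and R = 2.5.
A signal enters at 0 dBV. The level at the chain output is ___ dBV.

-9 dBV

Stage 1: 18 dB above -18 dBV, reduced 3:1 to 6 dB above → -12 dBV; +3 dB make-up → -9 dBV.
Stage 2: -9 dBV is at or below the 12 dBV threshold — no compression; output -9 dBV.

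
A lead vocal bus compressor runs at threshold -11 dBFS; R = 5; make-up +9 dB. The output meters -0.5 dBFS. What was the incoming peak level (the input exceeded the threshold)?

Before make-up, the level was -0.5 − 9 = -9.5 dBFS.
The compressed level sits -9.5 − (-11) = 1.5 dB over threshold.
Input overshoot = R × output overshoot = 7.5 dB → input = -11 + 7.5 = -3.5 dBFS.

-3.5 dBFS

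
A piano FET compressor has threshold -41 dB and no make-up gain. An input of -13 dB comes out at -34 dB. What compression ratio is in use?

Input overshoot = -13 − (-41) = 28 dB; output overshoot = -34 − (-41) = 7 dB.
Ratio = 28 / 7 = 4.

4:1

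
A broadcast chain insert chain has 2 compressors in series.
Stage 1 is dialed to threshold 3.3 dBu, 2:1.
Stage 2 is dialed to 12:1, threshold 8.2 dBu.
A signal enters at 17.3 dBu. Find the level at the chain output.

Stage 1: overshoot 14 dB → 14/2 = 7 dB → 10.3 dBu.
Stage 2: 10.3 dBu is 2.1 dB over 8.2 dBu; at 12:1 that becomes 0.175 dB over, giving 8.375 dBu.

8.375 dBu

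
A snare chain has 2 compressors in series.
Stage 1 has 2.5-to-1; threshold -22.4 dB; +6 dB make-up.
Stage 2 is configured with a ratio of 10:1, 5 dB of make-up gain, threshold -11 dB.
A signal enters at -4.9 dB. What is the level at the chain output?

Stage 1: 17.5 dB above -22.4 dB, reduced 2.5:1 to 7 dB above → -15.4 dB; +6 dB make-up → -9.4 dB.
Stage 2: 1.6 dB above -11 dB, reduced 10:1 to 0.16 dB above → -10.84 dB; +5 dB make-up → -5.84 dB.

-5.84 dB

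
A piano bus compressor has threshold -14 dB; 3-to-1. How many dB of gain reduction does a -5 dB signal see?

6 dB

The signal is 9 dB above threshold.
At 3:1, output sits 9/3 = 3 dB above threshold.
GR = overshoot in − overshoot out = 9 − 3 = 6 dB.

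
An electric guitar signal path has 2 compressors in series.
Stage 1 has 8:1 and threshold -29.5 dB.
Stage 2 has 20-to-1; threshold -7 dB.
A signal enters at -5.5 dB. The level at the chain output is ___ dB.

-26.5 dB

Stage 1: 24 dB above -29.5 dB, reduced 8:1 to 3 dB above → -26.5 dB.
Stage 2: -26.5 dB ≤ -7 dB, so stage 2 doesn't engage; output -26.5 dB.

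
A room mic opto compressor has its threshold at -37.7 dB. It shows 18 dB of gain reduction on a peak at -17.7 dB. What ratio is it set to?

Input overshoot = -17.7 − (-37.7) = 20 dB.
Output overshoot = 20 − 18 = 2 dB.
Ratio = input overshoot / output overshoot = 20 / 2 = 10.

10:1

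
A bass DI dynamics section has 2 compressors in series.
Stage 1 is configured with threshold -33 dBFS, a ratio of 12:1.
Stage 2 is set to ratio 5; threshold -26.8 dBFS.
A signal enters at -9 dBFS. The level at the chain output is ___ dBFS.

Stage 1: overshoot 24 dB → 24/12 = 2 dB → -31 dBFS.
Stage 2: -31 dBFS ≤ -26.8 dBFS, so stage 2 doesn't engage; output -31 dBFS.

-31 dBFS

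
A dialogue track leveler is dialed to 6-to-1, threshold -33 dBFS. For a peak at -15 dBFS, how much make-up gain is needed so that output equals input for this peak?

Overshoot 18 dB → 18/6 = 3 dB after compression, so the compressed level is -33 + 3 = -30 dBFS.
Make-up = target − compressed = -15 − (-30) = 15 dB.

15 dB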